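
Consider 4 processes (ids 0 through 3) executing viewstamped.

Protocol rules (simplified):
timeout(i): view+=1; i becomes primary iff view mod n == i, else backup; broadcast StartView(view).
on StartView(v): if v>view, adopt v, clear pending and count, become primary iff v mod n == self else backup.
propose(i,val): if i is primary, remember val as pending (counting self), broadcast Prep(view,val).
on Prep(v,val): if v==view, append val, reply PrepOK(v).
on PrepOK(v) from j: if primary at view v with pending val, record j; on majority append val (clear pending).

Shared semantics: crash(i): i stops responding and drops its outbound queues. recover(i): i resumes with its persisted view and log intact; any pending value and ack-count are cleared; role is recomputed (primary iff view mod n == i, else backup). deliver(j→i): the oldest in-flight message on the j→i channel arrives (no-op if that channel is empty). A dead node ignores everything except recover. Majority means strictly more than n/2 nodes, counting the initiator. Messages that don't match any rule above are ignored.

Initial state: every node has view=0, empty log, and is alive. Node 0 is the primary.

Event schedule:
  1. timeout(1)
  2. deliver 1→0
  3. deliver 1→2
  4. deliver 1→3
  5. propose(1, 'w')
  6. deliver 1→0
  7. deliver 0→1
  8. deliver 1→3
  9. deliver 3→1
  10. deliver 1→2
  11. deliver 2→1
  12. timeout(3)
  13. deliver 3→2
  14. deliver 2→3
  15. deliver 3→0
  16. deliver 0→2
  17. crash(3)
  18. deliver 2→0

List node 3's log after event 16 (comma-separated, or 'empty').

step 1 timeout(1): 1={prim,v=1,log=-}
step 2 deliver 1→0: 0={back,v=1,log=-}
step 3 deliver 1→2: 2={back,v=1,log=-}
step 4 deliver 1→3: 3={back,v=1,log=-}
step 5 propose(1,'w'): —
step 6 deliver 1→0: 0={back,v=1,log=w}
step 7 deliver 0→1: —
step 8 deliver 1→3: 3={back,v=1,log=w}
step 9 deliver 3→1: 1={prim,v=1,log=w}
step 10 deliver 1→2: 2={back,v=1,log=w}
step 11 deliver 2→1: —
step 12 timeout(3): 3={back,v=2,log=w}
step 13 deliver 3→2: 2={prim,v=2,log=w}
step 14 deliver 2→3: —
step 15 deliver 3→0: 0={back,v=2,log=w}
step 16 deliver 0→2: —

w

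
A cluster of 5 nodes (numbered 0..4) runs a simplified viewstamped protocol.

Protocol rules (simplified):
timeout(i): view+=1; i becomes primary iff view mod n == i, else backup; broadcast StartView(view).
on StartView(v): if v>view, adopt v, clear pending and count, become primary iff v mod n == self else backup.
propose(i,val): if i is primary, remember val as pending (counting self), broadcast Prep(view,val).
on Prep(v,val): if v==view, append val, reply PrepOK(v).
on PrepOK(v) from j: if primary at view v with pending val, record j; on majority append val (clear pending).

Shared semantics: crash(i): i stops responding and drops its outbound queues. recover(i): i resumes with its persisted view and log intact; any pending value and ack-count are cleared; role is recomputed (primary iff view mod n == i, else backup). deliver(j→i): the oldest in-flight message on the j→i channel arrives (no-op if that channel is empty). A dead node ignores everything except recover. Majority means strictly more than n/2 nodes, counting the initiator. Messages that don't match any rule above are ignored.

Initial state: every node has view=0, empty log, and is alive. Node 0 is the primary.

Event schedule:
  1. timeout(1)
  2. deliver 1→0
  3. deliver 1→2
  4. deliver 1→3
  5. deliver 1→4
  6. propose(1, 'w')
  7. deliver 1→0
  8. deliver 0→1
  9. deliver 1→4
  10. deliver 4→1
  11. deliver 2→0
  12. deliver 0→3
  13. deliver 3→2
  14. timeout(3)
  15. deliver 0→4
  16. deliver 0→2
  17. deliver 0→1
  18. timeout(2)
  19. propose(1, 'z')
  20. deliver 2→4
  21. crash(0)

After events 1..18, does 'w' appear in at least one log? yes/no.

yes

e1 timeout(1): 1[prim,v=1,-]
e2 deliver 1→0: 0[back,v=1,-]
e3 deliver 1→2: 2[back,v=1,-]
e4 deliver 1→3: 3[back,v=1,-]
e5 deliver 1→4: 4[back,v=1,-]
e6 propose(1,'w'): ·
e7 deliver 1→0: 0[back,v=1,w]
e8 deliver 0→1: ·
e9 deliver 1→4: 4[back,v=1,w]
e10 deliver 4→1: 1[prim,v=1,w]
e11 deliver 2→0: ·
e12 deliver 0→3: ·
e13 deliver 3→2: ·
e14 timeout(3): 3[back,v=2,-]
e15 deliver 0→4: ·
e16 deliver 0→2: ·
e17 deliver 0→1: ·
e18 timeout(2): 2[prim,v=2,-]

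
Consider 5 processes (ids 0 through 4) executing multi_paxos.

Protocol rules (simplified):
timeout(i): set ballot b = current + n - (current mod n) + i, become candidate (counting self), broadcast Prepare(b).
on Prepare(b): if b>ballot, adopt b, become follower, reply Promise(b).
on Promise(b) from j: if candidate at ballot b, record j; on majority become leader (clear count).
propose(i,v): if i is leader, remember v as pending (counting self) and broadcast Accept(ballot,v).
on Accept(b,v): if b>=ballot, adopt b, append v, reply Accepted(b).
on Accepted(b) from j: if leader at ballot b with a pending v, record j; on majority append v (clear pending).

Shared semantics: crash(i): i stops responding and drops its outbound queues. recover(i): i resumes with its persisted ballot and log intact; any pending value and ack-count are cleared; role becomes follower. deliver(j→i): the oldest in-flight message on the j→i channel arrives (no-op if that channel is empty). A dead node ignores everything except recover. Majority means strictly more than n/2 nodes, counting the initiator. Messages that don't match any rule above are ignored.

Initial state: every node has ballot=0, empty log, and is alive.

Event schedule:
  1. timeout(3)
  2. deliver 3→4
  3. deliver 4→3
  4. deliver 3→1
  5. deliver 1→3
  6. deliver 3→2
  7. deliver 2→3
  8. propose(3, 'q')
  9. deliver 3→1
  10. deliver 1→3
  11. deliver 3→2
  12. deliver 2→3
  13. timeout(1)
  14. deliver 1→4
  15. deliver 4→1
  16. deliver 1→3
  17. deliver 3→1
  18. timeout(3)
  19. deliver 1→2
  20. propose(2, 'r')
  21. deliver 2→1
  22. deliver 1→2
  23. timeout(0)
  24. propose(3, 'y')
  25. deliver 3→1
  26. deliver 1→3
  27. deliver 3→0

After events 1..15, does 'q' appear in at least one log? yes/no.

yes

step 1 timeout(3): 3={cand,b=8,log=-}
step 2 deliver 3→4: 4={foll,b=8,log=-}
step 3 deliver 4→3: —
step 4 deliver 3→1: 1={foll,b=8,log=-}
step 5 deliver 1→3: 3={lead,b=8,log=-}
step 6 deliver 3→2: 2={foll,b=8,log=-}
step 7 deliver 2→3: —
step 8 propose(3,'q'): —
step 9 deliver 3→1: 1={foll,b=8,log=q}
step 10 deliver 1→3: —
step 11 deliver 3→2: 2={foll,b=8,log=q}
step 12 deliver 2→3: 3={lead,b=8,log=q}
step 13 timeout(1): 1={cand,b=11,log=q}
step 14 deliver 1→4: 4={foll,b=11,log=-}
step 15 deliver 4→1: —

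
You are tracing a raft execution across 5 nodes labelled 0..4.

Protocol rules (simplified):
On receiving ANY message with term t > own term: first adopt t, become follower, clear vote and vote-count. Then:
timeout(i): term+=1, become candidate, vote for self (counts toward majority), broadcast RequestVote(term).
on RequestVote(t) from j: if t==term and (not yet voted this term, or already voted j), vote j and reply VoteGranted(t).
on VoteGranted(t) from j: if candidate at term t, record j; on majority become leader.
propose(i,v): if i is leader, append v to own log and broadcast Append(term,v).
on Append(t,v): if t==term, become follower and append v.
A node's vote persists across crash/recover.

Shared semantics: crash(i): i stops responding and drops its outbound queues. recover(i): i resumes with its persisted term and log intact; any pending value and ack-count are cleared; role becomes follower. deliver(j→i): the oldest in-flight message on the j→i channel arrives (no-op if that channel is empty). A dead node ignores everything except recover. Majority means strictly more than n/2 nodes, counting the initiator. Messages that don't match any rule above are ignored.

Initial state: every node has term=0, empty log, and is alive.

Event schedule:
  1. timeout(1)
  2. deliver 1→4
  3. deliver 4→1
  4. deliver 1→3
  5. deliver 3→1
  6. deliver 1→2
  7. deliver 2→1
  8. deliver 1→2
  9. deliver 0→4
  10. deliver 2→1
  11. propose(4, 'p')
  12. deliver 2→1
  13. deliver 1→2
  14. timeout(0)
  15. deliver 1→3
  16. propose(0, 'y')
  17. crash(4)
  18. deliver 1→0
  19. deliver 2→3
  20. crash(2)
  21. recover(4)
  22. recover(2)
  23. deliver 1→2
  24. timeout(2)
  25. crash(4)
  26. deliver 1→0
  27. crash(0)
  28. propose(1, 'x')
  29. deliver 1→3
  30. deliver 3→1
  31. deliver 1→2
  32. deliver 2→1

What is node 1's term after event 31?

step 1 timeout(1): 1={cand,t=1,log=-}
step 2 deliver 1→4: 4={foll,t=1,log=-}
step 3 deliver 4→1: —
step 4 deliver 1→3: 3={foll,t=1,log=-}
step 5 deliver 3→1: 1={lead,t=1,log=-}
step 6 deliver 1→2: 2={foll,t=1,log=-}
step 7 deliver 2→1: —
step 8 deliver 1→2: —
step 9 deliver 0→4: —
step 10 deliver 2→1: —
step 11 propose(4,'p'): —
step 12 deliver 2→1: —
step 13 deliver 1→2: —
step 14 timeout(0): 0={cand,t=1,log=-}
step 15 deliver 1→3: —
step 16 propose(0,'y'): —
step 17 crash(4): 4={✗foll,t=1,log=-}
step 18 deliver 1→0: —
step 19 deliver 2→3: —
step 20 crash(2): 2={✗foll,t=1,log=-}
step 21 recover(4): 4={foll,t=1,log=-}
step 22 recover(2): 2={foll,t=1,log=-}
step 23 deliver 1→2: —
step 24 timeout(2): 2={cand,t=2,log=-}
step 25 crash(4): 4={✗foll,t=1,log=-}
step 26 deliver 1→0: —
step 27 crash(0): 0={✗cand,t=1,log=-}
step 28 propose(1,'x'): 1={lead,t=1,log=x}
step 29 deliver 1→3: 3={foll,t=1,log=x}
step 30 deliver 3→1: —
step 31 deliver 1→2: —

1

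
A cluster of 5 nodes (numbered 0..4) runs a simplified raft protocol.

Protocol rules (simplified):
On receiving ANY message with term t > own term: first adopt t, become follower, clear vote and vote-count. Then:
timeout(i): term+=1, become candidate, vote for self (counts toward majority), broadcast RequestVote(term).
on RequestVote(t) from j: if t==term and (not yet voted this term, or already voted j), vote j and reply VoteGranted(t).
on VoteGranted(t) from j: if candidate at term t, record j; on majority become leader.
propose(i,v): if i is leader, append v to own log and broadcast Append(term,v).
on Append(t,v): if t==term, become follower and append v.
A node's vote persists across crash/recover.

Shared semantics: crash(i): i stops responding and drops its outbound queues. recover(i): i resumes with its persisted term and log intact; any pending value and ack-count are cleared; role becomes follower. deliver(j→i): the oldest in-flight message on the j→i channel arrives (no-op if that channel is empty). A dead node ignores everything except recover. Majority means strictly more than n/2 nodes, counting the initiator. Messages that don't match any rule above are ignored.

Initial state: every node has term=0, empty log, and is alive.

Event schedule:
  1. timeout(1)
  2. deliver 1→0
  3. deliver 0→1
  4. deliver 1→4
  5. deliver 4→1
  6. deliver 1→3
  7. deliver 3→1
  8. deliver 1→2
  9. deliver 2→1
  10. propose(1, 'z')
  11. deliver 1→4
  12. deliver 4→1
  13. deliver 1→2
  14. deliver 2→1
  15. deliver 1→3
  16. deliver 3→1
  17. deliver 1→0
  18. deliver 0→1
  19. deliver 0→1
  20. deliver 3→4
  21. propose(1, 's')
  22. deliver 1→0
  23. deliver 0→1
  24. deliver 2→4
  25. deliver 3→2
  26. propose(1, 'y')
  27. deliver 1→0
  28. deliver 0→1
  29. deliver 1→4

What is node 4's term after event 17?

after 1 — timeout(1): n1:cand/t1/[-]
after 2 — deliver 1→0: n0:foll/t1/[-]
after 3 — deliver 0→1: ·
after 4 — deliver 1→4: n4:foll/t1/[-]
after 5 — deliver 4→1: n1:lead/t1/[-]
after 6 — deliver 1→3: n3:foll/t1/[-]
after 7 — deliver 3→1: ·
after 8 — deliver 1→2: n2:foll/t1/[-]
after 9 — deliver 2→1: ·
after 10 — propose(1,'z'): n1:lead/t1/[z]
after 11 — deliver 1→4: n4:foll/t1/[z]
after 12 — deliver 4→1: ·
after 13 — deliver 1→2: n2:foll/t1/[z]
after 14 — deliver 2→1: ·
after 15 — deliver 1→3: n3:foll/t1/[z]
after 16 — deliver 3→1: ·
after 17 — deliver 1→0: n0:foll/t1/[z]

1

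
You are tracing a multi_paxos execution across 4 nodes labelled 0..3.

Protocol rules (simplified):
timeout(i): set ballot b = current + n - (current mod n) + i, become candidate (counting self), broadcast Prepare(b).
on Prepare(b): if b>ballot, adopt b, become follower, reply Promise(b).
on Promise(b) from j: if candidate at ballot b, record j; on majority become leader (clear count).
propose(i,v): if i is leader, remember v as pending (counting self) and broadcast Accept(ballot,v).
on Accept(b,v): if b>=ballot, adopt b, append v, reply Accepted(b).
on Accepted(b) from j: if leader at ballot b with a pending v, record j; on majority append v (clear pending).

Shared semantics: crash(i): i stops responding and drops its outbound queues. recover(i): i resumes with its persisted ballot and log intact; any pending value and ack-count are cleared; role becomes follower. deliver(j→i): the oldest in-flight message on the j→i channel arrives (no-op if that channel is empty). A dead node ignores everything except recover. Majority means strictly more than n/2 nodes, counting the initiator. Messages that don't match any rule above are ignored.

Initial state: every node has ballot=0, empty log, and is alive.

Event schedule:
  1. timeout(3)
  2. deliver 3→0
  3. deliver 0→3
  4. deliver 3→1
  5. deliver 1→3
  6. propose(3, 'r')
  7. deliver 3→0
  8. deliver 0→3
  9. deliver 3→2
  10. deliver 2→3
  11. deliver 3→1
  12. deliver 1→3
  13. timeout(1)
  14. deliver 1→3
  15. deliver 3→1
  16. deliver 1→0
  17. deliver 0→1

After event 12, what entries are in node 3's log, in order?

r

step 1 timeout(3): 3={cand,b=7,log=-}
step 2 deliver 3→0: 0={foll,b=7,log=-}
step 3 deliver 0→3: —
step 4 deliver 3→1: 1={foll,b=7,log=-}
step 5 deliver 1→3: 3={lead,b=7,log=-}
step 6 propose(3,'r'): —
step 7 deliver 3→0: 0={foll,b=7,log=r}
step 8 deliver 0→3: —
step 9 deliver 3→2: 2={foll,b=7,log=-}
step 10 deliver 2→3: —
step 11 deliver 3→1: 1={foll,b=7,log=r}
step 12 deliver 1→3: 3={lead,b=7,log=r}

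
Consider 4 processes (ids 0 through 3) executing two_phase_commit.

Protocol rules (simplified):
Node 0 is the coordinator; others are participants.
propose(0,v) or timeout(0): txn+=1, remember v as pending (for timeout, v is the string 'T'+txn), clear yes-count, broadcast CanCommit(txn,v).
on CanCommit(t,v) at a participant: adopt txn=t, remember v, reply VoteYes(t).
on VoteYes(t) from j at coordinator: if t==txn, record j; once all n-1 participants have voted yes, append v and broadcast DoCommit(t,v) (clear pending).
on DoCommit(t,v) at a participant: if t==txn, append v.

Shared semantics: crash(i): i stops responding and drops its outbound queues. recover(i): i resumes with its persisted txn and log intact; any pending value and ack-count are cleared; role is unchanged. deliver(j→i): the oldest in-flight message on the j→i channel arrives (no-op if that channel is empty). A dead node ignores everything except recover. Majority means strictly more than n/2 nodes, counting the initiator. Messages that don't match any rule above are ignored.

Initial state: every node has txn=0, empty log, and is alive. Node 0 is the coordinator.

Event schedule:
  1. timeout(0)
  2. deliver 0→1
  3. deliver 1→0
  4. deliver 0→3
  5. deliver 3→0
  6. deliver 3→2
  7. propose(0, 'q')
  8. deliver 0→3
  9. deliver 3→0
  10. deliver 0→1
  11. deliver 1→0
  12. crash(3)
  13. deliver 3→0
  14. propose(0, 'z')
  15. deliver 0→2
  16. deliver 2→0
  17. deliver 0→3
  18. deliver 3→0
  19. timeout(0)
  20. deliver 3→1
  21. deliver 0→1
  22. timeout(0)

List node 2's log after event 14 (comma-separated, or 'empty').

empty

[1] timeout(0) → N0(coor t1 [-])
[2] deliver 0→1 → N1(part t1 [-])
[3] deliver 1→0 → ∅
[4] deliver 0→3 → N3(part t1 [-])
[5] deliver 3→0 → ∅
[6] deliver 3→2 → ∅
[7] propose(0,'q') → N0(coor t2 [-])
[8] deliver 0→3 → N3(part t2 [-])
[9] deliver 3→0 → ∅
[10] deliver 0→1 → N1(part t2 [-])
[11] deliver 1→0 → ∅
[12] crash(3) → N3(✗part t2 [-])
[13] deliver 3→0 → ∅
[14] propose(0,'z') → N0(coor t3 [-])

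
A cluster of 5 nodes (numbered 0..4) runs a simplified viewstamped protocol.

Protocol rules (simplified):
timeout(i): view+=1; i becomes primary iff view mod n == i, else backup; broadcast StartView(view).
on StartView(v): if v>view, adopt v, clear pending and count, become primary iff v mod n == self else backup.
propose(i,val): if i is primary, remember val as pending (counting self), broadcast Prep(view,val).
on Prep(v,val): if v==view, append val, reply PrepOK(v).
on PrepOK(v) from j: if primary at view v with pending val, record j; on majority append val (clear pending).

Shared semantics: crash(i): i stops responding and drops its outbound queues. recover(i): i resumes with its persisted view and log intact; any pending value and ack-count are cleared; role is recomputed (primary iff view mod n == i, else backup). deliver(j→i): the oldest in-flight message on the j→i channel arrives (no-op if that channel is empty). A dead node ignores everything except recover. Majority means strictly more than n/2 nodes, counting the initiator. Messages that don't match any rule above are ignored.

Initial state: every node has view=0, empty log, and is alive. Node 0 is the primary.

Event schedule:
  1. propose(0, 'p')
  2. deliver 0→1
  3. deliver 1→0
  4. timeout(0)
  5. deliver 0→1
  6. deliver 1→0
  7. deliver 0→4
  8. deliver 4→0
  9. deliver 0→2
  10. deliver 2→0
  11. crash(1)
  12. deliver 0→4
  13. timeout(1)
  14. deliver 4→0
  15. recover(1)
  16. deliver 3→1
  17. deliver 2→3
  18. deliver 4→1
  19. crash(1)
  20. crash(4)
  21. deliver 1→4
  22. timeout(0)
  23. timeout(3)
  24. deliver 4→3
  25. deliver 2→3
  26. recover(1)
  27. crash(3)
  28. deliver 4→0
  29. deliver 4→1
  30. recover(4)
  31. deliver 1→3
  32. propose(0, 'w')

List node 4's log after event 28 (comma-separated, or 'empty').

p

step 1 propose(0,'p'): —
step 2 deliver 0→1: 1={back,v=0,log=p}
step 3 deliver 1→0: —
step 4 timeout(0): 0={back,v=1,log=-}
step 5 deliver 0→1: 1={prim,v=1,log=p}
step 6 deliver 1→0: —
step 7 deliver 0→4: 4={back,v=0,log=p}
step 8 deliver 4→0: —
step 9 deliver 0→2: 2={back,v=0,log=p}
step 10 deliver 2→0: —
step 11 crash(1): 1={✗prim,v=1,log=p}
step 12 deliver 0→4: 4={back,v=1,log=p}
step 13 timeout(1): —
step 14 deliver 4→0: —
step 15 recover(1): 1={prim,v=1,log=p}
step 16 deliver 3→1: —
step 17 deliver 2→3: —
step 18 deliver 4→1: —
step 19 crash(1): 1={✗prim,v=1,log=p}
step 20 crash(4): 4={✗back,v=1,log=p}
step 21 deliver 1→4: —
step 22 timeout(0): 0={back,v=2,log=-}
step 23 timeout(3): 3={back,v=1,log=-}
step 24 deliver 4→3: —
step 25 deliver 2→3: —
step 26 recover(1): 1={prim,v=1,log=p}
step 27 crash(3): 3={✗back,v=1,log=-}
step 28 deliver 4→0: —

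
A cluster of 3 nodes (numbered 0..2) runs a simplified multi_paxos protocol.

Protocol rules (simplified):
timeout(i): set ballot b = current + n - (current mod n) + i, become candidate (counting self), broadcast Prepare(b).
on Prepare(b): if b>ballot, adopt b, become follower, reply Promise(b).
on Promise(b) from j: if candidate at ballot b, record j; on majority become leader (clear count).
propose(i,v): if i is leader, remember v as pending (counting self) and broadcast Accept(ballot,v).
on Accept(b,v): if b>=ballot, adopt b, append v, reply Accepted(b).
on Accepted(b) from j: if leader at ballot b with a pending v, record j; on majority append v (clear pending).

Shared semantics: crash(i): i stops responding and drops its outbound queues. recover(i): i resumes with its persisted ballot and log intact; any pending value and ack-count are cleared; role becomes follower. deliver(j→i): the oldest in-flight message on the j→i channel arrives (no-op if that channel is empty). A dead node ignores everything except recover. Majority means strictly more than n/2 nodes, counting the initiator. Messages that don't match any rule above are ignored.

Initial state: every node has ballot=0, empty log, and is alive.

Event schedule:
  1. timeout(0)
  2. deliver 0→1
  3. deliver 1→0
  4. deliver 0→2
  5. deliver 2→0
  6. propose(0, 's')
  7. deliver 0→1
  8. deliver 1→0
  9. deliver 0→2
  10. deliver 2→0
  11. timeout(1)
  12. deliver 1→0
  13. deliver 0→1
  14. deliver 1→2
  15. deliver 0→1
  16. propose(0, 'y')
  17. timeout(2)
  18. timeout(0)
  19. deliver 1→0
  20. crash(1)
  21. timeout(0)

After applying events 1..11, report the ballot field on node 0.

3

after 1 — timeout(0): n0:cand/b3/[-]
after 2 — deliver 0→1: n1:foll/b3/[-]
after 3 — deliver 1→0: n0:lead/b3/[-]
after 4 — deliver 0→2: n2:foll/b3/[-]
after 5 — deliver 2→0: ·
after 6 — propose(0,'s'): ·
after 7 — deliver 0→1: n1:foll/b3/[s]
after 8 — deliver 1→0: n0:lead/b3/[s]
after 9 — deliver 0→2: n2:foll/b3/[s]
after 10 — deliver 2→0: ·
after 11 — timeout(1): n1:cand/b7/[s]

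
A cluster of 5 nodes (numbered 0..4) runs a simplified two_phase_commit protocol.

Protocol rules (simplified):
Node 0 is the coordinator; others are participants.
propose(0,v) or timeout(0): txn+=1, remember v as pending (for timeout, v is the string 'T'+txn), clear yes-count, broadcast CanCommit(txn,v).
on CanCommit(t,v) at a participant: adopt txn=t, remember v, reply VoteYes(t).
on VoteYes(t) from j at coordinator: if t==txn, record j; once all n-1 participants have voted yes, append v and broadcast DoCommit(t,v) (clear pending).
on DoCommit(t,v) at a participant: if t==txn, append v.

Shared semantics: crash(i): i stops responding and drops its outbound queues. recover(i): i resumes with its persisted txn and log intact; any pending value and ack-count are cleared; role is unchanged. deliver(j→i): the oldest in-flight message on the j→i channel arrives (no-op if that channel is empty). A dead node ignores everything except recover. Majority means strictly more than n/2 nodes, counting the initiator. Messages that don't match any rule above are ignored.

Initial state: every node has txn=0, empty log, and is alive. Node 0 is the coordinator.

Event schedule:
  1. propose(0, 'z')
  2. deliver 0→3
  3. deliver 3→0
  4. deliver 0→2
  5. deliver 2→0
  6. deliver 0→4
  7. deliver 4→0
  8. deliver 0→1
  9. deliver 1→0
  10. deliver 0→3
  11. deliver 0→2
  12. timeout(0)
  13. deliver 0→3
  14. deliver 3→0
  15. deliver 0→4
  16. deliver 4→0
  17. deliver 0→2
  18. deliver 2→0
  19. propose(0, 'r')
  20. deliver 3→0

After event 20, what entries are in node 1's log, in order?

e1 propose(0,'z'): 0[coor,t=1,-]
e2 deliver 0→3: 3[part,t=1,-]
e3 deliver 3→0: ·
e4 deliver 0→2: 2[part,t=1,-]
e5 deliver 2→0: ·
e6 deliver 0→4: 4[part,t=1,-]
e7 deliver 4→0: ·
e8 deliver 0→1: 1[part,t=1,-]
e9 deliver 1→0: 0[coor,t=1,z]
e10 deliver 0→3: 3[part,t=1,z]
e11 deliver 0→2: 2[part,t=1,z]
e12 timeout(0): 0[coor,t=2,z]
e13 deliver 0→3: 3[part,t=2,z]
e14 deliver 3→0: ·
e15 deliver 0→4: 4[part,t=1,z]
e16 deliver 4→0: ·
e17 deliver 0→2: 2[part,t=2,z]
e18 deliver 2→0: ·
e19 propose(0,'r'): 0[coor,t=3,z]
e20 deliver 3→0: ·

empty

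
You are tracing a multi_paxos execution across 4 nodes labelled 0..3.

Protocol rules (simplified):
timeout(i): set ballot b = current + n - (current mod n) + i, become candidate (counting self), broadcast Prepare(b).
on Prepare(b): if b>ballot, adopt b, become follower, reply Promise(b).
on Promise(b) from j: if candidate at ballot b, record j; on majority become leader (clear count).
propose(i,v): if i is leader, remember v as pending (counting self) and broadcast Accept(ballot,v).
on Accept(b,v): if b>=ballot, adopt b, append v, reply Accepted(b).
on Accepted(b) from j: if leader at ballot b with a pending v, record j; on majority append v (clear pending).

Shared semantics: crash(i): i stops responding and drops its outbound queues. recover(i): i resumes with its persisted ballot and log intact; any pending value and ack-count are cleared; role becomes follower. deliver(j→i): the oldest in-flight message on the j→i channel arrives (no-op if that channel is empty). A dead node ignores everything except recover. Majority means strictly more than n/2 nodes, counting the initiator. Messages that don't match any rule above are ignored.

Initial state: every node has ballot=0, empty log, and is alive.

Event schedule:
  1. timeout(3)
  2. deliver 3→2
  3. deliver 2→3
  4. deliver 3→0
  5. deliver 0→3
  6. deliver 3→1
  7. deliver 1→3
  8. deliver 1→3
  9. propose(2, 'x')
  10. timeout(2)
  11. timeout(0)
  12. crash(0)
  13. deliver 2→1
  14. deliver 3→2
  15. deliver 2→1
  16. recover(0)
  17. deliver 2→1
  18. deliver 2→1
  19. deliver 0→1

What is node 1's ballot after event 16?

10

e1 timeout(3): 3[cand,b=7,-]
e2 deliver 3→2: 2[foll,b=7,-]
e3 deliver 2→3: ·
e4 deliver 3→0: 0[foll,b=7,-]
e5 deliver 0→3: 3[lead,b=7,-]
e6 deliver 3→1: 1[foll,b=7,-]
e7 deliver 1→3: ·
e8 deliver 1→3: ·
e9 propose(2,'x'): ·
e10 timeout(2): 2[cand,b=10,-]
e11 timeout(0): 0[cand,b=8,-]
e12 crash(0): 0[✗cand,b=8,-]
e13 deliver 2→1: 1[foll,b=10,-]
e14 deliver 3→2: ·
e15 deliver 2→1: ·
e16 recover(0): 0[foll,b=8,-]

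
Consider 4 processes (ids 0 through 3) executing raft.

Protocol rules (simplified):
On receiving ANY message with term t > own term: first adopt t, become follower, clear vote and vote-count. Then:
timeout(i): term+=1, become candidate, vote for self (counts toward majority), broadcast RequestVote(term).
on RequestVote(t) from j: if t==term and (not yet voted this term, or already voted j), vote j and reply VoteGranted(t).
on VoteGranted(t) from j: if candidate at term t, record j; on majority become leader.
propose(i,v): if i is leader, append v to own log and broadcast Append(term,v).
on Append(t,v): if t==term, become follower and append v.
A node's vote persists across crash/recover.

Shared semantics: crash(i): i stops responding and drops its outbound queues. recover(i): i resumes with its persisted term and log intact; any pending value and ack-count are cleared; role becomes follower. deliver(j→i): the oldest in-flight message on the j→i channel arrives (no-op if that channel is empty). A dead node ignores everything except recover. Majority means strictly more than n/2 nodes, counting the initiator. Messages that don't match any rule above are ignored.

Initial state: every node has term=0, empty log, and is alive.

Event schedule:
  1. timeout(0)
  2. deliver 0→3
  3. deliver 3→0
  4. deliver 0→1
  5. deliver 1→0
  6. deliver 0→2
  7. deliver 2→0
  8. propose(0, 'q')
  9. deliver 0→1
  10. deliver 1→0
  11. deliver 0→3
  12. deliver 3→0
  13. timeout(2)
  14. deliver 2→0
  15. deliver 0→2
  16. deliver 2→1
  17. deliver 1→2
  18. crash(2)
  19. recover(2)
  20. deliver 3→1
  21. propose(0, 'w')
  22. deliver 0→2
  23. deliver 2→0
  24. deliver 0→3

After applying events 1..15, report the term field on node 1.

1

e1 timeout(0): 0[cand,t=1,-]
e2 deliver 0→3: 3[foll,t=1,-]
e3 deliver 3→0: ·
e4 deliver 0→1: 1[foll,t=1,-]
e5 deliver 1→0: 0[lead,t=1,-]
e6 deliver 0→2: 2[foll,t=1,-]
e7 deliver 2→0: ·
e8 propose(0,'q'): 0[lead,t=1,q]
e9 deliver 0→1: 1[foll,t=1,q]
e10 deliver 1→0: ·
e11 deliver 0→3: 3[foll,t=1,q]
e12 deliver 3→0: ·
e13 timeout(2): 2[cand,t=2,-]
e14 deliver 2→0: 0[foll,t=2,q]
e15 deliver 0→2: ·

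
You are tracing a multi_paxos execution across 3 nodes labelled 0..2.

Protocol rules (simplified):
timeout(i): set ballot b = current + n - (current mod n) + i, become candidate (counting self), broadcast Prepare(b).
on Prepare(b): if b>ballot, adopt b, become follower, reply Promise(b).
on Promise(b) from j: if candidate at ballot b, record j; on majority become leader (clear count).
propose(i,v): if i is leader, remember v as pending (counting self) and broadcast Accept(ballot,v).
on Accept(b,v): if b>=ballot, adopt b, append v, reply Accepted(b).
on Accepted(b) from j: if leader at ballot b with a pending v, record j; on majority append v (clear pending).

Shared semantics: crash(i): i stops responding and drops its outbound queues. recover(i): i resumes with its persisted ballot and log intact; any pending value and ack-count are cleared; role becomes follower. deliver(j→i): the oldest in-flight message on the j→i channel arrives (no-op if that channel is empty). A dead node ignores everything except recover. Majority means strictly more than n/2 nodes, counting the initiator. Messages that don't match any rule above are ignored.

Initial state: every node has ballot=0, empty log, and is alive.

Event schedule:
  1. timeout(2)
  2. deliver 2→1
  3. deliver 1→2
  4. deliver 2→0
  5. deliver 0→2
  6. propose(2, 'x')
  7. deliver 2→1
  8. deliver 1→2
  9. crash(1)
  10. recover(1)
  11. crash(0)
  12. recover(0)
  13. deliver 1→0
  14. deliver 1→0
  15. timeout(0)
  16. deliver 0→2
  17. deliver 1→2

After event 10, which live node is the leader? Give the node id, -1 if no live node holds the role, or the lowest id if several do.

2

after 1 — timeout(2): n2:cand/b5/[-]
after 2 — deliver 2→1: n1:foll/b5/[-]
after 3 — deliver 1→2: n2:lead/b5/[-]
after 4 — deliver 2→0: n0:foll/b5/[-]
after 5 — deliver 0→2: ·
after 6 — propose(2,'x'): ·
after 7 — deliver 2→1: n1:foll/b5/[x]
after 8 — deliver 1→2: n2:lead/b5/[x]
after 9 — crash(1): n1:✗foll/b5/[x]
after 10 — recover(1): n1:foll/b5/[x]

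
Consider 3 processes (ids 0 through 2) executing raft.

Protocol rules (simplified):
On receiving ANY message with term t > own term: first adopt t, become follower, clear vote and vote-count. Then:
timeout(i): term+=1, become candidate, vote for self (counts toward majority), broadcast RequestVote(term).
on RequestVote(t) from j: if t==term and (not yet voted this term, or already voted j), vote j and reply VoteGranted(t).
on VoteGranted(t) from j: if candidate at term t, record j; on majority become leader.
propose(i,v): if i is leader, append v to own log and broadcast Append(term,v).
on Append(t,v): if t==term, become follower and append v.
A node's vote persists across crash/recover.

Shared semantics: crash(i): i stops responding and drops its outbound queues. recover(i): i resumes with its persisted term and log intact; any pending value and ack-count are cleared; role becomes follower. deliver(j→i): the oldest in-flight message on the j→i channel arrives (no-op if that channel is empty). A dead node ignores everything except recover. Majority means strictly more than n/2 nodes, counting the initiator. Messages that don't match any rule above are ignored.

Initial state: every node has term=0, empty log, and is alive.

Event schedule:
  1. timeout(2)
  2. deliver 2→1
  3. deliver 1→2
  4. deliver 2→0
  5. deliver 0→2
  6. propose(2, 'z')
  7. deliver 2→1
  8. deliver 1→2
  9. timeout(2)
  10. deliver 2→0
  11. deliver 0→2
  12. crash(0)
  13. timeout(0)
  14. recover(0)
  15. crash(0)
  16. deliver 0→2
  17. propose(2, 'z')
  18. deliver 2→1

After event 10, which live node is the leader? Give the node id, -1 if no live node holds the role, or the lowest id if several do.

step 1 timeout(2): 2={cand,t=1,log=-}
step 2 deliver 2→1: 1={foll,t=1,log=-}
step 3 deliver 1→2: 2={lead,t=1,log=-}
step 4 deliver 2→0: 0={foll,t=1,log=-}
step 5 deliver 0→2: —
step 6 propose(2,'z'): 2={lead,t=1,log=z}
step 7 deliver 2→1: 1={foll,t=1,log=z}
step 8 deliver 1→2: —
step 9 timeout(2): 2={cand,t=2,log=z}
step 10 deliver 2→0: 0={foll,t=1,log=z}

-1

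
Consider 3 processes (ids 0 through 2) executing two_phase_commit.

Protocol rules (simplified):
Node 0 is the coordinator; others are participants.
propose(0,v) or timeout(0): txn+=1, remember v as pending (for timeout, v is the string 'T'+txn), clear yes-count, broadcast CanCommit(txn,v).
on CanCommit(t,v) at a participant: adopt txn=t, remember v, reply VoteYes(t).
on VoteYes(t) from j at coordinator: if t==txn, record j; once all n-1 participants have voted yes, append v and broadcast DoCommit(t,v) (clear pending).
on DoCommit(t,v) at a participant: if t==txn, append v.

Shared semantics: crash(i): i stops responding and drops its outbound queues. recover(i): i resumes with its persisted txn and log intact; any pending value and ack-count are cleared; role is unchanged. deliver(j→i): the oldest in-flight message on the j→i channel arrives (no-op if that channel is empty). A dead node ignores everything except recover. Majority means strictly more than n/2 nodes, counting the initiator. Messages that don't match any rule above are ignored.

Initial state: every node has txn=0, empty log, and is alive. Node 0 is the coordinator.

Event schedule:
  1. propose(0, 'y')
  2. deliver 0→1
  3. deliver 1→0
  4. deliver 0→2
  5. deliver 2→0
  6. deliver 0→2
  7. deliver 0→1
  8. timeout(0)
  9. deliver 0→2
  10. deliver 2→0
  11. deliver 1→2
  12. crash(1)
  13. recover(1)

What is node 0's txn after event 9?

[1] propose(0,'y') → N0(coor t1 [-])
[2] deliver 0→1 → N1(part t1 [-])
[3] deliver 1→0 → ∅
[4] deliver 0→2 → N2(part t1 [-])
[5] deliver 2→0 → N0(coor t1 [y])
[6] deliver 0→2 → N2(part t1 [y])
[7] deliver 0→1 → N1(part t1 [y])
[8] timeout(0) → N0(coor t2 [y])
[9] deliver 0→2 → N2(part t2 [y])

2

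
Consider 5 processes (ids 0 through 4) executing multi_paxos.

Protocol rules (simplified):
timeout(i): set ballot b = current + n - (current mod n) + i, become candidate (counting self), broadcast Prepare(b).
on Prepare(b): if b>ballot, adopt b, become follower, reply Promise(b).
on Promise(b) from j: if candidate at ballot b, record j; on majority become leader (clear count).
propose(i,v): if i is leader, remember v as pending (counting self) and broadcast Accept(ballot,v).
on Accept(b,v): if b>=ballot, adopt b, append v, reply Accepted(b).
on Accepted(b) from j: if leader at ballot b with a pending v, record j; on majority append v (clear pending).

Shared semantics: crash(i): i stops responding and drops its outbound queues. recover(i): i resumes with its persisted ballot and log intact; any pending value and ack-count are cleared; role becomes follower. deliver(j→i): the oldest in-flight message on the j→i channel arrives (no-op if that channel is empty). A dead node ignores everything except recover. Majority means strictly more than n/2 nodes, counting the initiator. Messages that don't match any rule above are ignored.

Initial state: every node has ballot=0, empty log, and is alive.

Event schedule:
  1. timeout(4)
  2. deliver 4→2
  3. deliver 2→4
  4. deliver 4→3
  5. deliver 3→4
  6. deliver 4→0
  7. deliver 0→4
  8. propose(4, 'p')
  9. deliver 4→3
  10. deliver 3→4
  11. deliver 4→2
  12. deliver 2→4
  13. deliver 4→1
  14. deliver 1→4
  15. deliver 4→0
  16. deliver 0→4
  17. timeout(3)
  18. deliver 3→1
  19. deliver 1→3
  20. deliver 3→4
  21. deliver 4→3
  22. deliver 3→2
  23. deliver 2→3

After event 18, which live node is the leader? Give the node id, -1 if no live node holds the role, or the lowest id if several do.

4

e1 timeout(4): 4[cand,b=9,-]
e2 deliver 4→2: 2[foll,b=9,-]
e3 deliver 2→4: ·
e4 deliver 4→3: 3[foll,b=9,-]
e5 deliver 3→4: 4[lead,b=9,-]
e6 deliver 4→0: 0[foll,b=9,-]
e7 deliver 0→4: ·
e8 propose(4,'p'): ·
e9 deliver 4→3: 3[foll,b=9,p]
e10 deliver 3→4: ·
e11 deliver 4→2: 2[foll,b=9,p]
e12 deliver 2→4: 4[lead,b=9,p]
e13 deliver 4→1: 1[foll,b=9,-]
e14 deliver 1→4: ·
e15 deliver 4→0: 0[foll,b=9,p]
e16 deliver 0→4: ·
e17 timeout(3): 3[cand,b=13,p]
e18 deliver 3→1: 1[foll,b=13,-]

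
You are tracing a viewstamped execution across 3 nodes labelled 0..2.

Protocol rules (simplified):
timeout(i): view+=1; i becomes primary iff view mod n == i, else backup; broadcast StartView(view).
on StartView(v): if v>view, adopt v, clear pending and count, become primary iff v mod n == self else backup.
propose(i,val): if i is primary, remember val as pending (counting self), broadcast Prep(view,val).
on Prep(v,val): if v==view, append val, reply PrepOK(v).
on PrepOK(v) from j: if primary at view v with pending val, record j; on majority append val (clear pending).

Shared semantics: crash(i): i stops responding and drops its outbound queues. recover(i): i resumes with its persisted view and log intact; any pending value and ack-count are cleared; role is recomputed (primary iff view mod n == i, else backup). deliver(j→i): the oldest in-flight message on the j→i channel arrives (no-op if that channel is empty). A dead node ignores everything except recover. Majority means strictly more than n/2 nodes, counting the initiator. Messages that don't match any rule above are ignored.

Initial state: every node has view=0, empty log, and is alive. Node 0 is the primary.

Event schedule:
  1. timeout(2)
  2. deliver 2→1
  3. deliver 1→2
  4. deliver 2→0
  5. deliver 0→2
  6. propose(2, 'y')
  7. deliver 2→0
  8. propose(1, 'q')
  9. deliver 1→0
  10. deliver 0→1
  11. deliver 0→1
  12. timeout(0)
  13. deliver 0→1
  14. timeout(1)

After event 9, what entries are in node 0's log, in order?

q

step 1 timeout(2): 2={back,v=1,log=-}
step 2 deliver 2→1: 1={prim,v=1,log=-}
step 3 deliver 1→2: —
step 4 deliver 2→0: 0={back,v=1,log=-}
step 5 deliver 0→2: —
step 6 propose(2,'y'): —
step 7 deliver 2→0: —
step 8 propose(1,'q'): —
step 9 deliver 1→0: 0={back,v=1,log=q}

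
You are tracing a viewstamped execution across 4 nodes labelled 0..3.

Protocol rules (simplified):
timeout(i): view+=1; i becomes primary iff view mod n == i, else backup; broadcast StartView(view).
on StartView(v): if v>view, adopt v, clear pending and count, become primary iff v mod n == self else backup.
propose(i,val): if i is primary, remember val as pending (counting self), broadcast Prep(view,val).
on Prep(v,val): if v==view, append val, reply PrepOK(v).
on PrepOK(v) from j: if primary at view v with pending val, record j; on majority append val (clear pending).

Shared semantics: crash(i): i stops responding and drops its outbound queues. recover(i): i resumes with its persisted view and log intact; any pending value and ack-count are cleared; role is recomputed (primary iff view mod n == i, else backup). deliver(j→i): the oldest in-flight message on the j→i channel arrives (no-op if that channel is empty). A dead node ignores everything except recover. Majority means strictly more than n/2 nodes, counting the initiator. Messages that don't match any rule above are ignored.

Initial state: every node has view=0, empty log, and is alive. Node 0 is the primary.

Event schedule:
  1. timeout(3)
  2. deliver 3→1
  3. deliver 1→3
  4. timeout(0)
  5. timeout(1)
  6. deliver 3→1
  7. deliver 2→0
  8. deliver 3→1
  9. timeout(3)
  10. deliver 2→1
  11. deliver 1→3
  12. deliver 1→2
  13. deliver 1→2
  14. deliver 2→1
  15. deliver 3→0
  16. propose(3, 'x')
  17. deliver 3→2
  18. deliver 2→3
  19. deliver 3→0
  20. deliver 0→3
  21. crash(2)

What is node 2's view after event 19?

2

[1] timeout(3) → N3(back v1 [-])
[2] deliver 3→1 → N1(prim v1 [-])
[3] deliver 1→3 → ∅
[4] timeout(0) → N0(back v1 [-])
[5] timeout(1) → N1(back v2 [-])
[6] deliver 3→1 → ∅
[7] deliver 2→0 → ∅
[8] deliver 3→1 → ∅
[9] timeout(3) → N3(back v2 [-])
[10] deliver 2→1 → ∅
[11] deliver 1→3 → ∅
[12] deliver 1→2 → N2(prim v2 [-])
[13] deliver 1→2 → ∅
[14] deliver 2→1 → ∅
[15] deliver 3→0 → ∅
[16] propose(3,'x') → ∅
[17] deliver 3→2 → ∅
[18] deliver 2→3 → ∅
[19] deliver 3→0 → N0(back v2 [-])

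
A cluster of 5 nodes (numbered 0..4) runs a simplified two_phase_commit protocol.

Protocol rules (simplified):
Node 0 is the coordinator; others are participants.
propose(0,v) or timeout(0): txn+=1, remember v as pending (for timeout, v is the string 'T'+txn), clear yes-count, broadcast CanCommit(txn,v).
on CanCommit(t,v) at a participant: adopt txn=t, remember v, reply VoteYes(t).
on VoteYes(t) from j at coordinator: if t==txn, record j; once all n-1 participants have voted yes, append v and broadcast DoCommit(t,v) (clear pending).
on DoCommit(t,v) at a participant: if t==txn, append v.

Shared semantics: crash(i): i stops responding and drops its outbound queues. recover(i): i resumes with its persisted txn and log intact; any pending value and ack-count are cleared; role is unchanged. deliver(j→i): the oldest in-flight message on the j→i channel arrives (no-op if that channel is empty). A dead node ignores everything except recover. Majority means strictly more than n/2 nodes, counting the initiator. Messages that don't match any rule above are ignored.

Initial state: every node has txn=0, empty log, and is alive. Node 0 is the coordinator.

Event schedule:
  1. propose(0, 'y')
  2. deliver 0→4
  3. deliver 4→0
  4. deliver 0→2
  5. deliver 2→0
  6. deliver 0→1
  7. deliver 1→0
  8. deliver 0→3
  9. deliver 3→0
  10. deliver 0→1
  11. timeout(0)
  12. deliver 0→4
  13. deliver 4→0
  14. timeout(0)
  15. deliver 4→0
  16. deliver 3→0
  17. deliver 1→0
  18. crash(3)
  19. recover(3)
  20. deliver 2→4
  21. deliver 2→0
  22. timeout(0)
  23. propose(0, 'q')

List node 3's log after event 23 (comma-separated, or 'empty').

empty

step 1 propose(0,'y'): 0={coor,t=1,log=-}
step 2 deliver 0→4: 4={part,t=1,log=-}
step 3 deliver 4→0: —
step 4 deliver 0→2: 2={part,t=1,log=-}
step 5 deliver 2→0: —
step 6 deliver 0→1: 1={part,t=1,log=-}
step 7 deliver 1→0: —
step 8 deliver 0→3: 3={part,t=1,log=-}
step 9 deliver 3→0: 0={coor,t=1,log=y}
step 10 deliver 0→1: 1={part,t=1,log=y}
step 11 timeout(0): 0={coor,t=2,log=y}
step 12 deliver 0→4: 4={part,t=1,log=y}
step 13 deliver 4→0: —
step 14 timeout(0): 0={coor,t=3,log=y}
step 15 deliver 4→0: —
step 16 deliver 3→0: —
step 17 deliver 1→0: —
step 18 crash(3): 3={✗part,t=1,log=-}
step 19 recover(3): 3={part,t=1,log=-}
step 20 deliver 2→4: —
step 21 deliver 2→0: —
step 22 timeout(0): 0={coor,t=4,log=y}
step 23 propose(0,'q'): 0={coor,t=5,log=y}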